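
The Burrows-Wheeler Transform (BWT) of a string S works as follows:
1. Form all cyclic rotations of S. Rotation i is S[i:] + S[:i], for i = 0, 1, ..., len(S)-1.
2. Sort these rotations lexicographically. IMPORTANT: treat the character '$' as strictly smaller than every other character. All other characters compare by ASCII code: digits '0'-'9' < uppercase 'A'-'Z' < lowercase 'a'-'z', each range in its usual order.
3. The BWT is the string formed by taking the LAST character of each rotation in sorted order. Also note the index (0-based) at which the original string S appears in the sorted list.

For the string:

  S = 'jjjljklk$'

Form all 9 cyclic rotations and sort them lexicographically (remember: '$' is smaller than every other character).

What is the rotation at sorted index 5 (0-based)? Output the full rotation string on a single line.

All 9 rotations (rotation i = S[i:]+S[:i]):
  rot[0] = jjjljklk$
  rot[1] = jjljklk$j
  rot[2] = jljklk$jj
  rot[3] = ljklk$jjj
  rot[4] = jklk$jjjl
  rot[5] = klk$jjjlj
  rot[6] = lk$jjjljk
  rot[7] = k$jjjljkl
  rot[8] = $jjjljklk
Sorted (with $ < everything):
  sorted[0] = $jjjljklk
  sorted[1] = jjjljklk$
  sorted[2] = jjljklk$j
  sorted[3] = jklk$jjjl
  sorted[4] = jljklk$jj
  sorted[5] = k$jjjljkl
  sorted[6] = klk$jjjlj
  sorted[7] = ljklk$jjj
  sorted[8] = lk$jjjljk
sorted[5] = k$jjjljkl

Answer: k$jjjljkl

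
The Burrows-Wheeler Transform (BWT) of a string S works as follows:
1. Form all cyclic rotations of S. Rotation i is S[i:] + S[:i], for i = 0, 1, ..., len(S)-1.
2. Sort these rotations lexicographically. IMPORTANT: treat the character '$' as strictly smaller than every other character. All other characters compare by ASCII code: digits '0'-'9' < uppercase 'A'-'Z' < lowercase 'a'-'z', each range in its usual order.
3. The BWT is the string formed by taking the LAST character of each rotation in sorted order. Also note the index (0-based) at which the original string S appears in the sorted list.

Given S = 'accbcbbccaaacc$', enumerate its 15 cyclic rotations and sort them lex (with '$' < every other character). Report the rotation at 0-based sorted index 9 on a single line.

Answer: caaacc$accbcbbc

Derivation:
All 15 rotations (rotation i = S[i:]+S[:i]):
  rot[0] = accbcbbccaaacc$
  rot[1] = ccbcbbccaaacc$a
  rot[2] = cbcbbccaaacc$ac
  rot[3] = bcbbccaaacc$acc
  rot[4] = cbbccaaacc$accb
  rot[5] = bbccaaacc$accbc
  rot[6] = bccaaacc$accbcb
  rot[7] = ccaaacc$accbcbb
  rot[8] = caaacc$accbcbbc
  rot[9] = aaacc$accbcbbcc
  rot[10] = aacc$accbcbbcca
  rot[11] = acc$accbcbbccaa
  rot[12] = cc$accbcbbccaaa
  rot[13] = c$accbcbbccaaac
  rot[14] = $accbcbbccaaacc
Sorted (with $ < everything):
  sorted[0] = $accbcbbccaaacc
  sorted[1] = aaacc$accbcbbcc
  sorted[2] = aacc$accbcbbcca
  sorted[3] = acc$accbcbbccaa
  sorted[4] = accbcbbccaaacc$
  sorted[5] = bbccaaacc$accbc
  sorted[6] = bcbbccaaacc$acc
  sorted[7] = bccaaacc$accbcb
  sorted[8] = c$accbcbbccaaac
  sorted[9] = caaacc$accbcbbc
  sorted[10] = cbbccaaacc$accb
  sorted[11] = cbcbbccaaacc$ac
  sorted[12] = cc$accbcbbccaaa
  sorted[13] = ccaaacc$accbcbb
  sorted[14] = ccbcbbccaaacc$a
sorted[9] = caaacc$accbcbbc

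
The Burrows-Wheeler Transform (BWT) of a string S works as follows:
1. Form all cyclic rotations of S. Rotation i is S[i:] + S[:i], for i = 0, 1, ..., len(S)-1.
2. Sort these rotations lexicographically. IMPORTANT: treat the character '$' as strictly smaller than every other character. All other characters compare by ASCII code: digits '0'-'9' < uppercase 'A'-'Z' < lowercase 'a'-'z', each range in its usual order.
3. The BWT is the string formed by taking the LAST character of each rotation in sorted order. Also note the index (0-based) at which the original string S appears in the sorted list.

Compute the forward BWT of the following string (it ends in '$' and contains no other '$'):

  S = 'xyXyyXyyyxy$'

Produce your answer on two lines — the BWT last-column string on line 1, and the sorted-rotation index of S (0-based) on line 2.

All 12 rotations (rotation i = S[i:]+S[:i]):
  rot[0] = xyXyyXyyyxy$
  rot[1] = yXyyXyyyxy$x
  rot[2] = XyyXyyyxy$xy
  rot[3] = yyXyyyxy$xyX
  rot[4] = yXyyyxy$xyXy
  rot[5] = Xyyyxy$xyXyy
  rot[6] = yyyxy$xyXyyX
  rot[7] = yyxy$xyXyyXy
  rot[8] = yxy$xyXyyXyy
  rot[9] = xy$xyXyyXyyy
  rot[10] = y$xyXyyXyyyx
  rot[11] = $xyXyyXyyyxy
Sorted (with $ < everything):
  sorted[0] = $xyXyyXyyyxy  (last char: 'y')
  sorted[1] = XyyXyyyxy$xy  (last char: 'y')
  sorted[2] = Xyyyxy$xyXyy  (last char: 'y')
  sorted[3] = xy$xyXyyXyyy  (last char: 'y')
  sorted[4] = xyXyyXyyyxy$  (last char: '$')
  sorted[5] = y$xyXyyXyyyx  (last char: 'x')
  sorted[6] = yXyyXyyyxy$x  (last char: 'x')
  sorted[7] = yXyyyxy$xyXy  (last char: 'y')
  sorted[8] = yxy$xyXyyXyy  (last char: 'y')
  sorted[9] = yyXyyyxy$xyX  (last char: 'X')
  sorted[10] = yyxy$xyXyyXy  (last char: 'y')
  sorted[11] = yyyxy$xyXyyX  (last char: 'X')
Last column: yyyy$xxyyXyX
Original string S is at sorted index 4

Answer: yyyy$xxyyXyX
4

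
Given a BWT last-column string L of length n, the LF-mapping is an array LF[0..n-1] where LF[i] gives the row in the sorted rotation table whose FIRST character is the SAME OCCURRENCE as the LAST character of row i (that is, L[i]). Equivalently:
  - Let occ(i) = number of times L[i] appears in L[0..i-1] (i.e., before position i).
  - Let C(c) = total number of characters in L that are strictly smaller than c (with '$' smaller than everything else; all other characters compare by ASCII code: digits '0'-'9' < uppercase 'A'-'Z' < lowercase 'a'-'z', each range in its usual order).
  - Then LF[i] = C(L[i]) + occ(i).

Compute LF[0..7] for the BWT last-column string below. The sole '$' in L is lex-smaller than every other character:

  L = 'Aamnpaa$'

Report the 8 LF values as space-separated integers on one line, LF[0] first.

Char counts: '$':1, 'A':1, 'a':3, 'm':1, 'n':1, 'p':1
C (first-col start): C('$')=0, C('A')=1, C('a')=2, C('m')=5, C('n')=6, C('p')=7
L[0]='A': occ=0, LF[0]=C('A')+0=1+0=1
L[1]='a': occ=0, LF[1]=C('a')+0=2+0=2
L[2]='m': occ=0, LF[2]=C('m')+0=5+0=5
L[3]='n': occ=0, LF[3]=C('n')+0=6+0=6
L[4]='p': occ=0, LF[4]=C('p')+0=7+0=7
L[5]='a': occ=1, LF[5]=C('a')+1=2+1=3
L[6]='a': occ=2, LF[6]=C('a')+2=2+2=4
L[7]='$': occ=0, LF[7]=C('$')+0=0+0=0

Answer: 1 2 5 6 7 3 4 0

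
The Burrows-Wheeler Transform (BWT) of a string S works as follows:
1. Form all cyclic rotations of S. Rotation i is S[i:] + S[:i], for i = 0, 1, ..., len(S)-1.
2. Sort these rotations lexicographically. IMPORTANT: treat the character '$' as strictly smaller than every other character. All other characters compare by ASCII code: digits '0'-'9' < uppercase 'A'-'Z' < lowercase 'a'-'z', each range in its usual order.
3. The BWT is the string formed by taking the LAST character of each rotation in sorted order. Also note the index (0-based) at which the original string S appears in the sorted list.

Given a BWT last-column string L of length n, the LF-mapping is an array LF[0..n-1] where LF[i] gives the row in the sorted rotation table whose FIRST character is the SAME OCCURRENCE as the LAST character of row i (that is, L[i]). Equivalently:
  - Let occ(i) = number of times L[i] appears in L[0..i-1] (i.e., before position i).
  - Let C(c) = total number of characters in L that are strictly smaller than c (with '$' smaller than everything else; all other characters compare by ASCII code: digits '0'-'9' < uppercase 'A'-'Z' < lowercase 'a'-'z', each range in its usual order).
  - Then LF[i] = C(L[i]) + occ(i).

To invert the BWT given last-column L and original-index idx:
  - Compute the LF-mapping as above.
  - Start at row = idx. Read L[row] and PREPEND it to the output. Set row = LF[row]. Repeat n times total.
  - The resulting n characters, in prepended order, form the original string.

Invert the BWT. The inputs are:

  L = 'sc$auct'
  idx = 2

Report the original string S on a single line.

Answer: cactus$

Derivation:
LF mapping: 4 2 0 1 6 3 5
Walk LF starting at row 2, prepending L[row]:
  step 1: row=2, L[2]='$', prepend. Next row=LF[2]=0
  step 2: row=0, L[0]='s', prepend. Next row=LF[0]=4
  step 3: row=4, L[4]='u', prepend. Next row=LF[4]=6
  step 4: row=6, L[6]='t', prepend. Next row=LF[6]=5
  step 5: row=5, L[5]='c', prepend. Next row=LF[5]=3
  step 6: row=3, L[3]='a', prepend. Next row=LF[3]=1
  step 7: row=1, L[1]='c', prepend. Next row=LF[1]=2
Reversed output: cactus$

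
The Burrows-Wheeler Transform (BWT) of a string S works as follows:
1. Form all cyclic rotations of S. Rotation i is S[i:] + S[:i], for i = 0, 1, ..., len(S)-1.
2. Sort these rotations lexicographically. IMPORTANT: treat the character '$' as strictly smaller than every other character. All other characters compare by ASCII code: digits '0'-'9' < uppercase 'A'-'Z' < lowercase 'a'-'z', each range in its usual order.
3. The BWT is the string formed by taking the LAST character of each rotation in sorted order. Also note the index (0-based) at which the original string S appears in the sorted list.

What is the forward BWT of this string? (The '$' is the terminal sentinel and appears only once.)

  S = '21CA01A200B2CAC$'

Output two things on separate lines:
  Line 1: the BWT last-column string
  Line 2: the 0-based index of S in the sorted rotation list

All 16 rotations (rotation i = S[i:]+S[:i]):
  rot[0] = 21CA01A200B2CAC$
  rot[1] = 1CA01A200B2CAC$2
  rot[2] = CA01A200B2CAC$21
  rot[3] = A01A200B2CAC$21C
  rot[4] = 01A200B2CAC$21CA
  rot[5] = 1A200B2CAC$21CA0
  rot[6] = A200B2CAC$21CA01
  rot[7] = 200B2CAC$21CA01A
  rot[8] = 00B2CAC$21CA01A2
  rot[9] = 0B2CAC$21CA01A20
  rot[10] = B2CAC$21CA01A200
  rot[11] = 2CAC$21CA01A200B
  rot[12] = CAC$21CA01A200B2
  rot[13] = AC$21CA01A200B2C
  rot[14] = C$21CA01A200B2CA
  rot[15] = $21CA01A200B2CAC
Sorted (with $ < everything):
  sorted[0] = $21CA01A200B2CAC  (last char: 'C')
  sorted[1] = 00B2CAC$21CA01A2  (last char: '2')
  sorted[2] = 01A200B2CAC$21CA  (last char: 'A')
  sorted[3] = 0B2CAC$21CA01A20  (last char: '0')
  sorted[4] = 1A200B2CAC$21CA0  (last char: '0')
  sorted[5] = 1CA01A200B2CAC$2  (last char: '2')
  sorted[6] = 200B2CAC$21CA01A  (last char: 'A')
  sorted[7] = 21CA01A200B2CAC$  (last char: '$')
  sorted[8] = 2CAC$21CA01A200B  (last char: 'B')
  sorted[9] = A01A200B2CAC$21C  (last char: 'C')
  sorted[10] = A200B2CAC$21CA01  (last char: '1')
  sorted[11] = AC$21CA01A200B2C  (last char: 'C')
  sorted[12] = B2CAC$21CA01A200  (last char: '0')
  sorted[13] = C$21CA01A200B2CA  (last char: 'A')
  sorted[14] = CA01A200B2CAC$21  (last char: '1')
  sorted[15] = CAC$21CA01A200B2  (last char: '2')
Last column: C2A002A$BC1C0A12
Original string S is at sorted index 7

Answer: C2A002A$BC1C0A12
7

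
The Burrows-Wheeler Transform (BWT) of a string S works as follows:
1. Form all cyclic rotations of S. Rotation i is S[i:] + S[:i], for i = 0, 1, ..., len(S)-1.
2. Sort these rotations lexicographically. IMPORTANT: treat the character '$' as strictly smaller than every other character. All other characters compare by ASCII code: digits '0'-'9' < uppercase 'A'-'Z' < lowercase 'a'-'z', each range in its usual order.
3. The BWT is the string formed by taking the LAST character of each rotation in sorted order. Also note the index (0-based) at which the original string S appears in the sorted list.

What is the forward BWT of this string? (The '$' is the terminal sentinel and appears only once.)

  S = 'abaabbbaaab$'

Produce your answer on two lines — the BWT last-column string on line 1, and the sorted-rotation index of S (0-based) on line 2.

All 12 rotations (rotation i = S[i:]+S[:i]):
  rot[0] = abaabbbaaab$
  rot[1] = baabbbaaab$a
  rot[2] = aabbbaaab$ab
  rot[3] = abbbaaab$aba
  rot[4] = bbbaaab$abaa
  rot[5] = bbaaab$abaab
  rot[6] = baaab$abaabb
  rot[7] = aaab$abaabbb
  rot[8] = aab$abaabbba
  rot[9] = ab$abaabbbaa
  rot[10] = b$abaabbbaaa
  rot[11] = $abaabbbaaab
Sorted (with $ < everything):
  sorted[0] = $abaabbbaaab  (last char: 'b')
  sorted[1] = aaab$abaabbb  (last char: 'b')
  sorted[2] = aab$abaabbba  (last char: 'a')
  sorted[3] = aabbbaaab$ab  (last char: 'b')
  sorted[4] = ab$abaabbbaa  (last char: 'a')
  sorted[5] = abaabbbaaab$  (last char: '$')
  sorted[6] = abbbaaab$aba  (last char: 'a')
  sorted[7] = b$abaabbbaaa  (last char: 'a')
  sorted[8] = baaab$abaabb  (last char: 'b')
  sorted[9] = baabbbaaab$a  (last char: 'a')
  sorted[10] = bbaaab$abaab  (last char: 'b')
  sorted[11] = bbbaaab$abaa  (last char: 'a')
Last column: bbaba$aababa
Original string S is at sorted index 5

Answer: bbaba$aababa
5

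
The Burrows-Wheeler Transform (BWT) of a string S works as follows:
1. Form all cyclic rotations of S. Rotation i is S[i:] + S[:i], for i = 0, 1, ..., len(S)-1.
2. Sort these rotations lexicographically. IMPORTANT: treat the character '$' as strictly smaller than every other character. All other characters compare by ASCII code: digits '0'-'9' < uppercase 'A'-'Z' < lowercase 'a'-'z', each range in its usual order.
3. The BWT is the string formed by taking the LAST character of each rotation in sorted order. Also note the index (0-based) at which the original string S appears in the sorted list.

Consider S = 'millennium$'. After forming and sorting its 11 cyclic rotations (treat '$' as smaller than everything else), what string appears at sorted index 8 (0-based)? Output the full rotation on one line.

All 11 rotations (rotation i = S[i:]+S[:i]):
  rot[0] = millennium$
  rot[1] = illennium$m
  rot[2] = llennium$mi
  rot[3] = lennium$mil
  rot[4] = ennium$mill
  rot[5] = nnium$mille
  rot[6] = nium$millen
  rot[7] = ium$millenn
  rot[8] = um$millenni
  rot[9] = m$millenniu
  rot[10] = $millennium
Sorted (with $ < everything):
  sorted[0] = $millennium
  sorted[1] = ennium$mill
  sorted[2] = illennium$m
  sorted[3] = ium$millenn
  sorted[4] = lennium$mil
  sorted[5] = llennium$mi
  sorted[6] = m$millenniu
  sorted[7] = millennium$
  sorted[8] = nium$millen
  sorted[9] = nnium$mille
  sorted[10] = um$millenni
sorted[8] = nium$millen

Answer: nium$millen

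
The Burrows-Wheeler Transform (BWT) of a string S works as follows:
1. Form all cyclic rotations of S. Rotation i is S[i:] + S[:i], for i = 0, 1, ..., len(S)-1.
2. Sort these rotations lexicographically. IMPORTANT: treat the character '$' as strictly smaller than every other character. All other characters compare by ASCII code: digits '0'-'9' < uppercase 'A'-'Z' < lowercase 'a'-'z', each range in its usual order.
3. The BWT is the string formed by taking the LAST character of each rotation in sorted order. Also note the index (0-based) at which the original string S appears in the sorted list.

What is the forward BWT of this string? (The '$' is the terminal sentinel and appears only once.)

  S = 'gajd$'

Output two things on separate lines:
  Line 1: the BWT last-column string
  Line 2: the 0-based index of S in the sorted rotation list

All 5 rotations (rotation i = S[i:]+S[:i]):
  rot[0] = gajd$
  rot[1] = ajd$g
  rot[2] = jd$ga
  rot[3] = d$gaj
  rot[4] = $gajd
Sorted (with $ < everything):
  sorted[0] = $gajd  (last char: 'd')
  sorted[1] = ajd$g  (last char: 'g')
  sorted[2] = d$gaj  (last char: 'j')
  sorted[3] = gajd$  (last char: '$')
  sorted[4] = jd$ga  (last char: 'a')
Last column: dgj$a
Original string S is at sorted index 3

Answer: dgj$a
3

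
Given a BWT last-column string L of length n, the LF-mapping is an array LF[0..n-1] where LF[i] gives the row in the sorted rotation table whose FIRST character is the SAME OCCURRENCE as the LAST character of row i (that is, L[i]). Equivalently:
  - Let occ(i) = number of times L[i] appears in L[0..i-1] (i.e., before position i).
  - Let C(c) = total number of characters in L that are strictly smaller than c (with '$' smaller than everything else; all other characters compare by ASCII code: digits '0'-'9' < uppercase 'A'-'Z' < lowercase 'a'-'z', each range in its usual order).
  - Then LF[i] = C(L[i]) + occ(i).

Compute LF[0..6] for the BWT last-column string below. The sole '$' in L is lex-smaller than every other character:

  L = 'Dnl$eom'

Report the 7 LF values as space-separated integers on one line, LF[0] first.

Answer: 1 5 3 0 2 6 4

Derivation:
Char counts: '$':1, 'D':1, 'e':1, 'l':1, 'm':1, 'n':1, 'o':1
C (first-col start): C('$')=0, C('D')=1, C('e')=2, C('l')=3, C('m')=4, C('n')=5, C('o')=6
L[0]='D': occ=0, LF[0]=C('D')+0=1+0=1
L[1]='n': occ=0, LF[1]=C('n')+0=5+0=5
L[2]='l': occ=0, LF[2]=C('l')+0=3+0=3
L[3]='$': occ=0, LF[3]=C('$')+0=0+0=0
L[4]='e': occ=0, LF[4]=C('e')+0=2+0=2
L[5]='o': occ=0, LF[5]=C('o')+0=6+0=6
L[6]='m': occ=0, LF[6]=C('m')+0=4+0=4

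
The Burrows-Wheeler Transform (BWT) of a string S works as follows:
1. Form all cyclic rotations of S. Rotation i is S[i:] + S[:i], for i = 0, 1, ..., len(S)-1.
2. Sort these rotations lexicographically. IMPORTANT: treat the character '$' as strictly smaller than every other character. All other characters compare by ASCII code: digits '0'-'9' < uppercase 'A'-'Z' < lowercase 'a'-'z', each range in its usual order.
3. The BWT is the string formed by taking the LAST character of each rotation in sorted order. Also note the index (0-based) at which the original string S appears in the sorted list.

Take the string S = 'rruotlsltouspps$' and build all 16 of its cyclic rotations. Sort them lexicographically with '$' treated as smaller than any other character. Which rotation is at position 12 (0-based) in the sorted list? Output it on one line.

All 16 rotations (rotation i = S[i:]+S[:i]):
  rot[0] = rruotlsltouspps$
  rot[1] = ruotlsltouspps$r
  rot[2] = uotlsltouspps$rr
  rot[3] = otlsltouspps$rru
  rot[4] = tlsltouspps$rruo
  rot[5] = lsltouspps$rruot
  rot[6] = sltouspps$rruotl
  rot[7] = ltouspps$rruotls
  rot[8] = touspps$rruotlsl
  rot[9] = ouspps$rruotlslt
  rot[10] = uspps$rruotlslto
  rot[11] = spps$rruotlsltou
  rot[12] = pps$rruotlsltous
  rot[13] = ps$rruotlsltousp
  rot[14] = s$rruotlsltouspp
  rot[15] = $rruotlsltouspps
Sorted (with $ < everything):
  sorted[0] = $rruotlsltouspps
  sorted[1] = lsltouspps$rruot
  sorted[2] = ltouspps$rruotls
  sorted[3] = otlsltouspps$rru
  sorted[4] = ouspps$rruotlslt
  sorted[5] = pps$rruotlsltous
  sorted[6] = ps$rruotlsltousp
  sorted[7] = rruotlsltouspps$
  sorted[8] = ruotlsltouspps$r
  sorted[9] = s$rruotlsltouspp
  sorted[10] = sltouspps$rruotl
  sorted[11] = spps$rruotlsltou
  sorted[12] = tlsltouspps$rruo
  sorted[13] = touspps$rruotlsl
  sorted[14] = uotlsltouspps$rr
  sorted[15] = uspps$rruotlslto
sorted[12] = tlsltouspps$rruo

Answer: tlsltouspps$rruo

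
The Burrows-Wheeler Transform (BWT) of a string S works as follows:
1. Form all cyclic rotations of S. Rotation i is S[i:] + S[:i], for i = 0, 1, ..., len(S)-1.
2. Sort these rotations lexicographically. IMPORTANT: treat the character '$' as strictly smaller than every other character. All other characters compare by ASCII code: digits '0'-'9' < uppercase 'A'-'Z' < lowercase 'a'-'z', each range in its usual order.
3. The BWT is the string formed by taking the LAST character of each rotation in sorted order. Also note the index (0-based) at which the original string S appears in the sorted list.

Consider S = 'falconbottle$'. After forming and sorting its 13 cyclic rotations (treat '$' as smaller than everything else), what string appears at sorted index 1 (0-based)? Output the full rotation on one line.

All 13 rotations (rotation i = S[i:]+S[:i]):
  rot[0] = falconbottle$
  rot[1] = alconbottle$f
  rot[2] = lconbottle$fa
  rot[3] = conbottle$fal
  rot[4] = onbottle$falc
  rot[5] = nbottle$falco
  rot[6] = bottle$falcon
  rot[7] = ottle$falconb
  rot[8] = ttle$falconbo
  rot[9] = tle$falconbot
  rot[10] = le$falconbott
  rot[11] = e$falconbottl
  rot[12] = $falconbottle
Sorted (with $ < everything):
  sorted[0] = $falconbottle
  sorted[1] = alconbottle$f
  sorted[2] = bottle$falcon
  sorted[3] = conbottle$fal
  sorted[4] = e$falconbottl
  sorted[5] = falconbottle$
  sorted[6] = lconbottle$fa
  sorted[7] = le$falconbott
  sorted[8] = nbottle$falco
  sorted[9] = onbottle$falc
  sorted[10] = ottle$falconb
  sorted[11] = tle$falconbot
  sorted[12] = ttle$falconbo
sorted[1] = alconbottle$f

Answer: alconbottle$f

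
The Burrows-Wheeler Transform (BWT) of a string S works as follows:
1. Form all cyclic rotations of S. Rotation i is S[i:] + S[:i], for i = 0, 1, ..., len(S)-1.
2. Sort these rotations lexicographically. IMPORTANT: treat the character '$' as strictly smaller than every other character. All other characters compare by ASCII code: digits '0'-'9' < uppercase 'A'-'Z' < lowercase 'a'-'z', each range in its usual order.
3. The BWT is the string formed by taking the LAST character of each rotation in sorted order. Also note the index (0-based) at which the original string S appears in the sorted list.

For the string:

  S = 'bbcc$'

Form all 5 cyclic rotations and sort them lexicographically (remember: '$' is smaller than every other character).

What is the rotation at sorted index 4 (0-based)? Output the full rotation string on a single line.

Answer: cc$bb

Derivation:
All 5 rotations (rotation i = S[i:]+S[:i]):
  rot[0] = bbcc$
  rot[1] = bcc$b
  rot[2] = cc$bb
  rot[3] = c$bbc
  rot[4] = $bbcc
Sorted (with $ < everything):
  sorted[0] = $bbcc
  sorted[1] = bbcc$
  sorted[2] = bcc$b
  sorted[3] = c$bbc
  sorted[4] = cc$bb
sorted[4] = cc$bb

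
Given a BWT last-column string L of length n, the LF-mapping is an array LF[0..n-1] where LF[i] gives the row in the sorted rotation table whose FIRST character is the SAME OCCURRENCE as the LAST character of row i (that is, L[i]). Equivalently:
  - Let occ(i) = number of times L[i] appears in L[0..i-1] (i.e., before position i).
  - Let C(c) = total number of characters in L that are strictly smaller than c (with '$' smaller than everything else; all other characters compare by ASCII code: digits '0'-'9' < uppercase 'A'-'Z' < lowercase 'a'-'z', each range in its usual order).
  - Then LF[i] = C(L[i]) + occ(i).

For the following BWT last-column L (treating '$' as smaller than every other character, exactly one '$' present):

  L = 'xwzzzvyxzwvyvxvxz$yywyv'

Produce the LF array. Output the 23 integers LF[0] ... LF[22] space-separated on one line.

Answer: 9 6 18 19 20 1 13 10 21 7 2 14 3 11 4 12 22 0 15 16 8 17 5

Derivation:
Char counts: '$':1, 'v':5, 'w':3, 'x':4, 'y':5, 'z':5
C (first-col start): C('$')=0, C('v')=1, C('w')=6, C('x')=9, C('y')=13, C('z')=18
L[0]='x': occ=0, LF[0]=C('x')+0=9+0=9
L[1]='w': occ=0, LF[1]=C('w')+0=6+0=6
L[2]='z': occ=0, LF[2]=C('z')+0=18+0=18
L[3]='z': occ=1, LF[3]=C('z')+1=18+1=19
L[4]='z': occ=2, LF[4]=C('z')+2=18+2=20
L[5]='v': occ=0, LF[5]=C('v')+0=1+0=1
L[6]='y': occ=0, LF[6]=C('y')+0=13+0=13
L[7]='x': occ=1, LF[7]=C('x')+1=9+1=10
L[8]='z': occ=3, LF[8]=C('z')+3=18+3=21
L[9]='w': occ=1, LF[9]=C('w')+1=6+1=7
L[10]='v': occ=1, LF[10]=C('v')+1=1+1=2
L[11]='y': occ=1, LF[11]=C('y')+1=13+1=14
L[12]='v': occ=2, LF[12]=C('v')+2=1+2=3
L[13]='x': occ=2, LF[13]=C('x')+2=9+2=11
L[14]='v': occ=3, LF[14]=C('v')+3=1+3=4
L[15]='x': occ=3, LF[15]=C('x')+3=9+3=12
L[16]='z': occ=4, LF[16]=C('z')+4=18+4=22
L[17]='$': occ=0, LF[17]=C('$')+0=0+0=0
L[18]='y': occ=2, LF[18]=C('y')+2=13+2=15
L[19]='y': occ=3, LF[19]=C('y')+3=13+3=16
L[20]='w': occ=2, LF[20]=C('w')+2=6+2=8
L[21]='y': occ=4, LF[21]=C('y')+4=13+4=17
L[22]='v': occ=4, LF[22]=C('v')+4=1+4=5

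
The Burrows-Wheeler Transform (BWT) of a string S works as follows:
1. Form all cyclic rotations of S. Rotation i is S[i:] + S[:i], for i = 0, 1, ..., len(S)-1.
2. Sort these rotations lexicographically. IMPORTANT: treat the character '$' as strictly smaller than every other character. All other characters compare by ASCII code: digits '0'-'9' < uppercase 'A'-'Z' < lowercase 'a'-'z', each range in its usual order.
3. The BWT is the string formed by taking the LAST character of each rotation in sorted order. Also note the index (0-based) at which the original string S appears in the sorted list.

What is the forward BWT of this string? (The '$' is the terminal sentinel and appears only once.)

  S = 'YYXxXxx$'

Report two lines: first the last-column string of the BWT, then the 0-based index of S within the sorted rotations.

Answer: xYxY$xXX
4

Derivation:
All 8 rotations (rotation i = S[i:]+S[:i]):
  rot[0] = YYXxXxx$
  rot[1] = YXxXxx$Y
  rot[2] = XxXxx$YY
  rot[3] = xXxx$YYX
  rot[4] = Xxx$YYXx
  rot[5] = xx$YYXxX
  rot[6] = x$YYXxXx
  rot[7] = $YYXxXxx
Sorted (with $ < everything):
  sorted[0] = $YYXxXxx  (last char: 'x')
  sorted[1] = XxXxx$YY  (last char: 'Y')
  sorted[2] = Xxx$YYXx  (last char: 'x')
  sorted[3] = YXxXxx$Y  (last char: 'Y')
  sorted[4] = YYXxXxx$  (last char: '$')
  sorted[5] = x$YYXxXx  (last char: 'x')
  sorted[6] = xXxx$YYX  (last char: 'X')
  sorted[7] = xx$YYXxX  (last char: 'X')
Last column: xYxY$xXX
Original string S is at sorted index 4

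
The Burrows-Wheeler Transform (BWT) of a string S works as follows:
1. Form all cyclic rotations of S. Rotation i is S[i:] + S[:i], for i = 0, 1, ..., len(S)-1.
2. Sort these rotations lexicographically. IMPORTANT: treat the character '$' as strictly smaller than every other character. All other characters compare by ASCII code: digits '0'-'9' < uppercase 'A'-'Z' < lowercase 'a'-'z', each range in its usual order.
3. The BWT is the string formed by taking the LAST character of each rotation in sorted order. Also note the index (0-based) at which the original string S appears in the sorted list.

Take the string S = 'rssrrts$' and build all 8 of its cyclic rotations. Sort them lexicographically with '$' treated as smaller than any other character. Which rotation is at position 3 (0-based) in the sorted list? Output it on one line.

All 8 rotations (rotation i = S[i:]+S[:i]):
  rot[0] = rssrrts$
  rot[1] = ssrrts$r
  rot[2] = srrts$rs
  rot[3] = rrts$rss
  rot[4] = rts$rssr
  rot[5] = ts$rssrr
  rot[6] = s$rssrrt
  rot[7] = $rssrrts
Sorted (with $ < everything):
  sorted[0] = $rssrrts
  sorted[1] = rrts$rss
  sorted[2] = rssrrts$
  sorted[3] = rts$rssr
  sorted[4] = s$rssrrt
  sorted[5] = srrts$rs
  sorted[6] = ssrrts$r
  sorted[7] = ts$rssrr
sorted[3] = rts$rssr

Answer: rts$rssr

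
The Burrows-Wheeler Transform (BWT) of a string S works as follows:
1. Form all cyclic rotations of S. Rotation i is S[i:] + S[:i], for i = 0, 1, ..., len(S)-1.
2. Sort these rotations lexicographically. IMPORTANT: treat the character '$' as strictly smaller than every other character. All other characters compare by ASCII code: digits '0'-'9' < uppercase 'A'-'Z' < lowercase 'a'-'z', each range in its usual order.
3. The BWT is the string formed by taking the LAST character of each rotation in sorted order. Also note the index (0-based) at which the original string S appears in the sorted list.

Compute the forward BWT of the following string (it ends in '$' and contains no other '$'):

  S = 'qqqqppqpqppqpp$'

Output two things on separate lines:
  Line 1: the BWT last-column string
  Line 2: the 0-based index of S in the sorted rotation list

All 15 rotations (rotation i = S[i:]+S[:i]):
  rot[0] = qqqqppqpqppqpp$
  rot[1] = qqqppqpqppqpp$q
  rot[2] = qqppqpqppqpp$qq
  rot[3] = qppqpqppqpp$qqq
  rot[4] = ppqpqppqpp$qqqq
  rot[5] = pqpqppqpp$qqqqp
  rot[6] = qpqppqpp$qqqqpp
  rot[7] = pqppqpp$qqqqppq
  rot[8] = qppqpp$qqqqppqp
  rot[9] = ppqpp$qqqqppqpq
  rot[10] = pqpp$qqqqppqpqp
  rot[11] = qpp$qqqqppqpqpp
  rot[12] = pp$qqqqppqpqppq
  rot[13] = p$qqqqppqpqppqp
  rot[14] = $qqqqppqpqppqpp
Sorted (with $ < everything):
  sorted[0] = $qqqqppqpqppqpp  (last char: 'p')
  sorted[1] = p$qqqqppqpqppqp  (last char: 'p')
  sorted[2] = pp$qqqqppqpqppq  (last char: 'q')
  sorted[3] = ppqpp$qqqqppqpq  (last char: 'q')
  sorted[4] = ppqpqppqpp$qqqq  (last char: 'q')
  sorted[5] = pqpp$qqqqppqpqp  (last char: 'p')
  sorted[6] = pqppqpp$qqqqppq  (last char: 'q')
  sorted[7] = pqpqppqpp$qqqqp  (last char: 'p')
  sorted[8] = qpp$qqqqppqpqpp  (last char: 'p')
  sorted[9] = qppqpp$qqqqppqp  (last char: 'p')
  sorted[10] = qppqpqppqpp$qqq  (last char: 'q')
  sorted[11] = qpqppqpp$qqqqpp  (last char: 'p')
  sorted[12] = qqppqpqppqpp$qq  (last char: 'q')
  sorted[13] = qqqppqpqppqpp$q  (last char: 'q')
  sorted[14] = qqqqppqpqppqpp$  (last char: '$')
Last column: ppqqqpqpppqpqq$
Original string S is at sorted index 14

Answer: ppqqqpqpppqpqq$
14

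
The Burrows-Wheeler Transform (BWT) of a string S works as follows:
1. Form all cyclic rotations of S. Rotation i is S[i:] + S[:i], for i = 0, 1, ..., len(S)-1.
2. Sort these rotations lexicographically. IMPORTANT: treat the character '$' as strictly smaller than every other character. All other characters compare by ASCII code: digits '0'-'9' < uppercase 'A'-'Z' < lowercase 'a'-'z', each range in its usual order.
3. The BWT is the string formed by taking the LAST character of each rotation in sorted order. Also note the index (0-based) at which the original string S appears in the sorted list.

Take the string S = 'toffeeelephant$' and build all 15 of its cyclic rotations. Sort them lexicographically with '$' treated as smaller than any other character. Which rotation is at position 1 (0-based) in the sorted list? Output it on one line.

Answer: ant$toffeeeleph

Derivation:
All 15 rotations (rotation i = S[i:]+S[:i]):
  rot[0] = toffeeelephant$
  rot[1] = offeeelephant$t
  rot[2] = ffeeelephant$to
  rot[3] = feeelephant$tof
  rot[4] = eeelephant$toff
  rot[5] = eelephant$toffe
  rot[6] = elephant$toffee
  rot[7] = lephant$toffeee
  rot[8] = ephant$toffeeel
  rot[9] = phant$toffeeele
  rot[10] = hant$toffeeelep
  rot[11] = ant$toffeeeleph
  rot[12] = nt$toffeeelepha
  rot[13] = t$toffeeelephan
  rot[14] = $toffeeelephant
Sorted (with $ < everything):
  sorted[0] = $toffeeelephant
  sorted[1] = ant$toffeeeleph
  sorted[2] = eeelephant$toff
  sorted[3] = eelephant$toffe
  sorted[4] = elephant$toffee
  sorted[5] = ephant$toffeeel
  sorted[6] = feeelephant$tof
  sorted[7] = ffeeelephant$to
  sorted[8] = hant$toffeeelep
  sorted[9] = lephant$toffeee
  sorted[10] = nt$toffeeelepha
  sorted[11] = offeeelephant$t
  sorted[12] = phant$toffeeele
  sorted[13] = t$toffeeelephan
  sorted[14] = toffeeelephant$
sorted[1] = ant$toffeeeleph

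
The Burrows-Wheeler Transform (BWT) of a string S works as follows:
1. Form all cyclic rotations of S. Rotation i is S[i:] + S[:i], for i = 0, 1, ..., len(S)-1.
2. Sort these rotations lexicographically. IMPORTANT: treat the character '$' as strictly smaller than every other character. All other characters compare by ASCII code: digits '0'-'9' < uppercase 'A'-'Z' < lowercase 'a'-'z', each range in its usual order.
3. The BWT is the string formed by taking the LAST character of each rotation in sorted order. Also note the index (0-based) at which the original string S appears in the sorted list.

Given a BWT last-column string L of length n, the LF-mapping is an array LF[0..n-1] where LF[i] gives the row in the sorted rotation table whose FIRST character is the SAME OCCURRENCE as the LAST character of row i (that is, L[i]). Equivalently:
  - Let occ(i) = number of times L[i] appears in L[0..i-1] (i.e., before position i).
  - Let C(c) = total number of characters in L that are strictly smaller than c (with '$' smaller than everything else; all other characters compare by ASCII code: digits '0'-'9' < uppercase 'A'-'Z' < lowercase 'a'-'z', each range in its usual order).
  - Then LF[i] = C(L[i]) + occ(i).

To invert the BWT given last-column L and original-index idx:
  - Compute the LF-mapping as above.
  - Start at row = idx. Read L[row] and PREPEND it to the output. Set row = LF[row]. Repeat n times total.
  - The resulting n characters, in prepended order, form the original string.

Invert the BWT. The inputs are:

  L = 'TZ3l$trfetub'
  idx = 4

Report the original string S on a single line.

Answer: butterflZ3T$

Derivation:
LF mapping: 2 3 1 7 0 9 8 6 5 10 11 4
Walk LF starting at row 4, prepending L[row]:
  step 1: row=4, L[4]='$', prepend. Next row=LF[4]=0
  step 2: row=0, L[0]='T', prepend. Next row=LF[0]=2
  step 3: row=2, L[2]='3', prepend. Next row=LF[2]=1
  step 4: row=1, L[1]='Z', prepend. Next row=LF[1]=3
  step 5: row=3, L[3]='l', prepend. Next row=LF[3]=7
  step 6: row=7, L[7]='f', prepend. Next row=LF[7]=6
  step 7: row=6, L[6]='r', prepend. Next row=LF[6]=8
  step 8: row=8, L[8]='e', prepend. Next row=LF[8]=5
  step 9: row=5, L[5]='t', prepend. Next row=LF[5]=9
  step 10: row=9, L[9]='t', prepend. Next row=LF[9]=10
  step 11: row=10, L[10]='u', prepend. Next row=LF[10]=11
  step 12: row=11, L[11]='b', prepend. Next row=LF[11]=4
Reversed output: butterflZ3T$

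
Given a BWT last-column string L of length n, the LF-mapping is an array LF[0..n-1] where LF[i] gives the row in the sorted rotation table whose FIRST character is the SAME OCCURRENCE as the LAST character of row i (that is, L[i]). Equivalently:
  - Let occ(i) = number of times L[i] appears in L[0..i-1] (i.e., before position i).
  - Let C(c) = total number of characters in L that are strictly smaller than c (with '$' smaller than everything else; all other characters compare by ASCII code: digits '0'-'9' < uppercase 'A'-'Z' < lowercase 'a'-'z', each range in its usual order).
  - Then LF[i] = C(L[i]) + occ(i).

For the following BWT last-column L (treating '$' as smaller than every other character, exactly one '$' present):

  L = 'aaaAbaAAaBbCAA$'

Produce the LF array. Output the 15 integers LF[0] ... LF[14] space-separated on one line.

Answer: 8 9 10 1 13 11 2 3 12 6 14 7 4 5 0

Derivation:
Char counts: '$':1, 'A':5, 'B':1, 'C':1, 'a':5, 'b':2
C (first-col start): C('$')=0, C('A')=1, C('B')=6, C('C')=7, C('a')=8, C('b')=13
L[0]='a': occ=0, LF[0]=C('a')+0=8+0=8
L[1]='a': occ=1, LF[1]=C('a')+1=8+1=9
L[2]='a': occ=2, LF[2]=C('a')+2=8+2=10
L[3]='A': occ=0, LF[3]=C('A')+0=1+0=1
L[4]='b': occ=0, LF[4]=C('b')+0=13+0=13
L[5]='a': occ=3, LF[5]=C('a')+3=8+3=11
L[6]='A': occ=1, LF[6]=C('A')+1=1+1=2
L[7]='A': occ=2, LF[7]=C('A')+2=1+2=3
L[8]='a': occ=4, LF[8]=C('a')+4=8+4=12
L[9]='B': occ=0, LF[9]=C('B')+0=6+0=6
L[10]='b': occ=1, LF[10]=C('b')+1=13+1=14
L[11]='C': occ=0, LF[11]=C('C')+0=7+0=7
L[12]='A': occ=3, LF[12]=C('A')+3=1+3=4
L[13]='A': occ=4, LF[13]=C('A')+4=1+4=5
L[14]='$': occ=0, LF[14]=C('$')+0=0+0=0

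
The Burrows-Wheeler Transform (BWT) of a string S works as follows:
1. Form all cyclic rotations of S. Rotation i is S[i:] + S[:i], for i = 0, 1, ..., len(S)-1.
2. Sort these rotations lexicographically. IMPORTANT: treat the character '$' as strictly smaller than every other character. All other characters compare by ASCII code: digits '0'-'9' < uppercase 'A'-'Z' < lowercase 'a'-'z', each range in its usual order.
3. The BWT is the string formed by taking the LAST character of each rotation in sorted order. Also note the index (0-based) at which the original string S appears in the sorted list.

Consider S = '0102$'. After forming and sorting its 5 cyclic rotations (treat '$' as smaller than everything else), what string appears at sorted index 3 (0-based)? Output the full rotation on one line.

Answer: 102$0

Derivation:
All 5 rotations (rotation i = S[i:]+S[:i]):
  rot[0] = 0102$
  rot[1] = 102$0
  rot[2] = 02$01
  rot[3] = 2$010
  rot[4] = $0102
Sorted (with $ < everything):
  sorted[0] = $0102
  sorted[1] = 0102$
  sorted[2] = 02$01
  sorted[3] = 102$0
  sorted[4] = 2$010
sorted[3] = 102$0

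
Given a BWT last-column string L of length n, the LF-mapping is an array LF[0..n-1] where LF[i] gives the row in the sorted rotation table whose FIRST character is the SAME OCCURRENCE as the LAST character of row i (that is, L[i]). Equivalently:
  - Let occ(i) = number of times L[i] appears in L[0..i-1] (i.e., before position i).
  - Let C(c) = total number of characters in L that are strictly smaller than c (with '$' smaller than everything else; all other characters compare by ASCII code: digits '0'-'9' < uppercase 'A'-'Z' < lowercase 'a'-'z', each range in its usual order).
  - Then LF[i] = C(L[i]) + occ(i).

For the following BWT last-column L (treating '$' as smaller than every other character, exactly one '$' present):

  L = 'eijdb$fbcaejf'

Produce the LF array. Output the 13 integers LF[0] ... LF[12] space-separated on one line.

Char counts: '$':1, 'a':1, 'b':2, 'c':1, 'd':1, 'e':2, 'f':2, 'i':1, 'j':2
C (first-col start): C('$')=0, C('a')=1, C('b')=2, C('c')=4, C('d')=5, C('e')=6, C('f')=8, C('i')=10, C('j')=11
L[0]='e': occ=0, LF[0]=C('e')+0=6+0=6
L[1]='i': occ=0, LF[1]=C('i')+0=10+0=10
L[2]='j': occ=0, LF[2]=C('j')+0=11+0=11
L[3]='d': occ=0, LF[3]=C('d')+0=5+0=5
L[4]='b': occ=0, LF[4]=C('b')+0=2+0=2
L[5]='$': occ=0, LF[5]=C('$')+0=0+0=0
L[6]='f': occ=0, LF[6]=C('f')+0=8+0=8
L[7]='b': occ=1, LF[7]=C('b')+1=2+1=3
L[8]='c': occ=0, LF[8]=C('c')+0=4+0=4
L[9]='a': occ=0, LF[9]=C('a')+0=1+0=1
L[10]='e': occ=1, LF[10]=C('e')+1=6+1=7
L[11]='j': occ=1, LF[11]=C('j')+1=11+1=12
L[12]='f': occ=1, LF[12]=C('f')+1=8+1=9

Answer: 6 10 11 5 2 0 8 3 4 1 7 12 9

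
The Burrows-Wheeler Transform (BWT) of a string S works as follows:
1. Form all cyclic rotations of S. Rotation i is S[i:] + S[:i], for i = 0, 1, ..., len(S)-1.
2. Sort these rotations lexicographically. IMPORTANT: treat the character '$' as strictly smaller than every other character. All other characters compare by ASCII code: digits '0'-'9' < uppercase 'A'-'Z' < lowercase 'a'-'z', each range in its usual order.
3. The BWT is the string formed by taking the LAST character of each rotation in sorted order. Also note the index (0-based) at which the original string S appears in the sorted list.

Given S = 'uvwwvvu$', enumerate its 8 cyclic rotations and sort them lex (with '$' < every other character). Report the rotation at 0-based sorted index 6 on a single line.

Answer: wvvu$uvw

Derivation:
All 8 rotations (rotation i = S[i:]+S[:i]):
  rot[0] = uvwwvvu$
  rot[1] = vwwvvu$u
  rot[2] = wwvvu$uv
  rot[3] = wvvu$uvw
  rot[4] = vvu$uvww
  rot[5] = vu$uvwwv
  rot[6] = u$uvwwvv
  rot[7] = $uvwwvvu
Sorted (with $ < everything):
  sorted[0] = $uvwwvvu
  sorted[1] = u$uvwwvv
  sorted[2] = uvwwvvu$
  sorted[3] = vu$uvwwv
  sorted[4] = vvu$uvww
  sorted[5] = vwwvvu$u
  sorted[6] = wvvu$uvw
  sorted[7] = wwvvu$uv
sorted[6] = wvvu$uvw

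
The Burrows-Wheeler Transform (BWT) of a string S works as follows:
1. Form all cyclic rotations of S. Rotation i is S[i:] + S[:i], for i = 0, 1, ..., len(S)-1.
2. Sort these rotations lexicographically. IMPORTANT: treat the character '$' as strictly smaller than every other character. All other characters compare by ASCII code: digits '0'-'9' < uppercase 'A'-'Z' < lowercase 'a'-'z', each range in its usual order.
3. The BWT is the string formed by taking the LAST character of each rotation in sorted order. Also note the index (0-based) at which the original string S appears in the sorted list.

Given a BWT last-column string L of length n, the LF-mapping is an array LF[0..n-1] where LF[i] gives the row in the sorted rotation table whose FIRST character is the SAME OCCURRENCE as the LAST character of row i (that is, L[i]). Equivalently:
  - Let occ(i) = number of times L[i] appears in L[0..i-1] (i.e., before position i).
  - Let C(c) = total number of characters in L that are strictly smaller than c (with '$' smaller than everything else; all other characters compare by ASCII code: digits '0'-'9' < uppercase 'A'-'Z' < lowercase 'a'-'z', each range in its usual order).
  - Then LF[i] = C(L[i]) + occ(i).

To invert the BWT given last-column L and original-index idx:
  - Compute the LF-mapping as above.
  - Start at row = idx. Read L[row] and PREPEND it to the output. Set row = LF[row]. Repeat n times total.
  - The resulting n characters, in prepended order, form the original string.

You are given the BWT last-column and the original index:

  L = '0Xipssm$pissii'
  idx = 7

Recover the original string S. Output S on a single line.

LF mapping: 1 2 3 8 10 11 7 0 9 4 12 13 5 6
Walk LF starting at row 7, prepending L[row]:
  step 1: row=7, L[7]='$', prepend. Next row=LF[7]=0
  step 2: row=0, L[0]='0', prepend. Next row=LF[0]=1
  step 3: row=1, L[1]='X', prepend. Next row=LF[1]=2
  step 4: row=2, L[2]='i', prepend. Next row=LF[2]=3
  step 5: row=3, L[3]='p', prepend. Next row=LF[3]=8
  step 6: row=8, L[8]='p', prepend. Next row=LF[8]=9
  step 7: row=9, L[9]='i', prepend. Next row=LF[9]=4
  step 8: row=4, L[4]='s', prepend. Next row=LF[4]=10
  step 9: row=10, L[10]='s', prepend. Next row=LF[10]=12
  step 10: row=12, L[12]='i', prepend. Next row=LF[12]=5
  step 11: row=5, L[5]='s', prepend. Next row=LF[5]=11
  step 12: row=11, L[11]='s', prepend. Next row=LF[11]=13
  step 13: row=13, L[13]='i', prepend. Next row=LF[13]=6
  step 14: row=6, L[6]='m', prepend. Next row=LF[6]=7
Reversed output: mississippiX0$

Answer: mississippiX0$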